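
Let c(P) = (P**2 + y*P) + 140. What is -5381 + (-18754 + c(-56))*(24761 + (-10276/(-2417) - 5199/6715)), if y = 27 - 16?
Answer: -6468769762155383/16230155 ≈ -3.9856e+8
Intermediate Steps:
y = 11
c(P) = 140 + P**2 + 11*P (c(P) = (P**2 + 11*P) + 140 = 140 + P**2 + 11*P)
-5381 + (-18754 + c(-56))*(24761 + (-10276/(-2417) - 5199/6715)) = -5381 + (-18754 + (140 + (-56)**2 + 11*(-56)))*(24761 + (-10276/(-2417) - 5199/6715)) = -5381 + (-18754 + (140 + 3136 - 616))*(24761 + (-10276*(-1/2417) - 5199*1/6715)) = -5381 + (-18754 + 2660)*(24761 + (10276/2417 - 5199/6715)) = -5381 - 16094*(24761 + 56437357/16230155) = -5381 - 16094*401931305312/16230155 = -5381 - 6468682427691328/16230155 = -6468769762155383/16230155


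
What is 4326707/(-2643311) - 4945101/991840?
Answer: -1578440085481/238340143840 ≈ -6.6226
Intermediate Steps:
4326707/(-2643311) - 4945101/991840 = 4326707*(-1/2643311) - 4945101*1/991840 = -393337/240301 - 4945101/991840 = -1578440085481/238340143840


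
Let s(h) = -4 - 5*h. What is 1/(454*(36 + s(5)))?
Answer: 1/3178 ≈ 0.00031466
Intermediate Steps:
1/(454*(36 + s(5))) = 1/(454*(36 + (-4 - 5*5))) = 1/(454*(36 + (-4 - 25))) = 1/(454*(36 - 29)) = 1/(454*7) = 1/3178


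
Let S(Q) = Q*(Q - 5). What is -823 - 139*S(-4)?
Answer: -5827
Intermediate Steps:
S(Q) = Q*(-5 + Q)
-823 - 139*S(-4) = -823 - (-556)*(-5 - 4) = -823 - (-556)*(-9) = -823 - 139*36 = -823 - 5004 = -5827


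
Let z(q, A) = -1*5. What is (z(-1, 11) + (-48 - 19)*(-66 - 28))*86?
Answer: 541198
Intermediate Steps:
z(q, A) = -5
(z(-1, 11) + (-48 - 19)*(-66 - 28))*86 = (-5 + (-48 - 19)*(-66 - 28))*86 = (-5 - 67*(-94))*86 = (-5 + 6298)*86 = 6293*86 = 541198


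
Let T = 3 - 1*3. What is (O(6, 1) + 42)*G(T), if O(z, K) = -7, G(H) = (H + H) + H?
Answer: 0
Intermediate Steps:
T = 0 (T = 3 - 3 = 0)
G(H) = 3*H (G(H) = 2*H + H = 3*H)
(O(6, 1) + 42)*G(T) = (-7 + 42)*(3*0) = 35*0 = 0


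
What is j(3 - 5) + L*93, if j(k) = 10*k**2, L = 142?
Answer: 13246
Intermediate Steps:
j(3 - 5) + L*93 = 10*(3 - 5)**2 + 142*93 = 10*(-2)**2 + 13206 = 10*4 + 13206 = 40 + 13206 = 13246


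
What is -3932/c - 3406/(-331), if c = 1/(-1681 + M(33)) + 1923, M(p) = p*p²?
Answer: 179783918382/21804389659 ≈ 8.2453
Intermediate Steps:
M(p) = p³
c = 65874289/34256 (c = 1/(-1681 + 33³) + 1923 = 1/(-1681 + 35937) + 1923 = 1/34256 + 1923 = 65874289/34256 ≈ 1923.0)
-3932/c - 3406/(-331) = -3932/65874289/34256 - 3406/(-331) = -3932*34256/65874289 - 3406*(-1/331) = -134694592/65874289 + 3406/331 = 179783918382/21804389659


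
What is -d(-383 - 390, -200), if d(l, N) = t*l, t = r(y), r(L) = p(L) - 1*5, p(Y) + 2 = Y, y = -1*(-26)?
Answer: 14687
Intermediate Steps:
y = 26
p(Y) = -2 + Y
r(L) = -7 + L (r(L) = (-2 + L) - 1*5 = (-2 + L) - 5 = -7 + L)
t = 19 (t = -7 + 26 = 19)
d(l, N) = 19*l
-d(-383 - 390, -200) = -19*(-383 - 390) = -19*(-773) = -1*(-14687) = 14687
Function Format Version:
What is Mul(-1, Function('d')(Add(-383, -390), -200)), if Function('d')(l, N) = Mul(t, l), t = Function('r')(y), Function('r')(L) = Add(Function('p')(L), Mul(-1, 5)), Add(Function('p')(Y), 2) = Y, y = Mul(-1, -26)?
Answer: 14687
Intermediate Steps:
y = 26
Function('p')(Y) = Add(-2, Y)
Function('r')(L) = Add(-7, L) (Function('r')(L) = Add(Add(-2, L), Mul(-1, 5)) = Add(Add(-2, L), -5) = Add(-7, L))
t = 19 (t = Add(-7, 26) = 19)
Function('d')(l, N) = Mul(19, l)
Mul(-1, Function('d')(Add(-383, -390), -200)) = Mul(-1, Mul(19, Add(-383, -390))) = Mul(-1, Mul(19, -773)) = Mul(-1, -14687) = 14687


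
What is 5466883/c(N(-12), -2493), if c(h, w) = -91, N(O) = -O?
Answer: -5466883/91 ≈ -60076.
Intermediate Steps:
5466883/c(N(-12), -2493) = 5466883/(-91) = 5466883*(-1/91) = -5466883/91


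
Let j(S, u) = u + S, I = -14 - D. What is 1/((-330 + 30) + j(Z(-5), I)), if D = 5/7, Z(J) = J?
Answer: -7/2238 ≈ -0.0031278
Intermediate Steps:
D = 5/7 (D = 5*(1/7) = 5/7 ≈ 0.71429)
I = -103/7 (I = -14 - 1*5/7 = -14 - 5/7 = -103/7 ≈ -14.714)
j(S, u) = S + u
1/((-330 + 30) + j(Z(-5), I)) = 1/((-330 + 30) + (-5 - 103/7)) = 1/(-300 - 138/7) = 1/(-2238/7) = -7/2238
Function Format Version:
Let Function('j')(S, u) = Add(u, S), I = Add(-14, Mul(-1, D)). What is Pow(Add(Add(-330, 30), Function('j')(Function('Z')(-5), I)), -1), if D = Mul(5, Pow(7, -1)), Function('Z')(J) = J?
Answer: Rational(-7, 2238) ≈ -0.0031278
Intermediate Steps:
D = Rational(5, 7) (D = Mul(5, Rational(1, 7)) = Rational(5, 7) ≈ 0.71429)
I = Rational(-103, 7) (I = Add(-14, Mul(-1, Rational(5, 7))) = Add(-14, Rational(-5, 7)) = Rational(-103, 7) ≈ -14.714)
Function('j')(S, u) = Add(S, u)
Pow(Add(Add(-330, 30), Function('j')(Function('Z')(-5), I)), -1) = Pow(Add(Add(-330, 30), Add(-5, Rational(-103, 7))), -1) = Pow(Add(-300, Rational(-138, 7)), -1) = Pow(Rational(-2238, 7), -1) = Rational(-7, 2238)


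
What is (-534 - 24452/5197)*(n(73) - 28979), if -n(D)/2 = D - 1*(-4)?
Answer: 81562203450/5197 ≈ 1.5694e+7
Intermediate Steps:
n(D) = -8 - 2*D (n(D) = -2*(D - 1*(-4)) = -2*(D + 4) = -2*(4 + D) = -8 - 2*D)
(-534 - 24452/5197)*(n(73) - 28979) = (-534 - 24452/5197)*((-8 - 2*73) - 28979) = (-534 - 24452*1/5197)*((-8 - 146) - 28979) = (-534 - 24452/5197)*(-154 - 28979) = -2799650/5197*(-29133) = 81562203450/5197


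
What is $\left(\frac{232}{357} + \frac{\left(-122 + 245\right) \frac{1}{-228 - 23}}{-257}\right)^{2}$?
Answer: $\frac{225286140916225}{530334794942001} \approx 0.4248$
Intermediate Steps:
$\left(\frac{232}{357} + \frac{\left(-122 + 245\right) \frac{1}{-228 - 23}}{-257}\right)^{2} = \left(232 \cdot \frac{1}{357} + \frac{123}{-251} \left(- \frac{1}{257}\right)\right)^{2} = \left(\frac{232}{357} + 123 \left(- \frac{1}{251}\right) \left(- \frac{1}{257}\right)\right)^{2} = \left(\frac{232}{357} - - \frac{123}{64507}\right)^{2} = \left(\frac{232}{357} + \frac{123}{64507}\right)^{2} = \left(\frac{15009535}{23028999}\right)^{2} = \frac{225286140916225}{530334794942001}$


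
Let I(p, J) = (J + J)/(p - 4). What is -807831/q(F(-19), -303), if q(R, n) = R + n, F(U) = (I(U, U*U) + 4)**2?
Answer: -142447533/78871 ≈ -1806.1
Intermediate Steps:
I(p, J) = 2*J/(-4 + p) (I(p, J) = (2*J)/(-4 + p) = 2*J/(-4 + p))
F(U) = (4 + 2*U**2/(-4 + U))**2 (F(U) = (2*(U*U)/(-4 + U) + 4)**2 = (2*U**2/(-4 + U) + 4)**2 = (4 + 2*U**2/(-4 + U))**2)
-807831/q(F(-19), -303) = -807831/(4*(-8 + (-19)**2 + 2*(-19))**2/(-4 - 19)**2 - 303) = -807831/(4*(-8 + 361 - 38)**2/(-23)**2 - 303) = -807831/(4*(1/529)*315**2 - 303) = -807831/(4*(1/529)*99225 - 303) = -807831/(396900/529 - 303) = -807831/236613/529 = -807831*529/236613 = -142447533/78871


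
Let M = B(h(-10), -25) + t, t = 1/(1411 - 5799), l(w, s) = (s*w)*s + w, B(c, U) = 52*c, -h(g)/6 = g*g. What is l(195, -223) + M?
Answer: 42415066199/4388 ≈ 9.6661e+6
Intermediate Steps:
h(g) = -6*g² (h(g) = -6*g*g = -6*g²)
l(w, s) = w + w*s² (l(w, s) = w*s² + w = w + w*s²)
t = -1/4388 (t = 1/(-4388) = -1/4388 ≈ -0.00022789)
M = -136905601/4388 (M = 52*(-6*(-10)²) - 1/4388 = 52*(-6*100) - 1/4388 = 52*(-600) - 1/4388 = -31200 - 1/4388 = -136905601/4388 ≈ -31200.)
l(195, -223) + M = 195*(1 + (-223)²) - 136905601/4388 = 195*(1 + 49729) - 136905601/4388 = 195*49730 - 136905601/4388 = 9697350 - 136905601/4388 = 42415066199/4388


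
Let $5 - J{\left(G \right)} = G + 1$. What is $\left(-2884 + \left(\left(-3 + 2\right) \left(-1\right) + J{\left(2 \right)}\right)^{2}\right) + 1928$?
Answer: $-947$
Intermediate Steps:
$J{\left(G \right)} = 4 - G$ ($J{\left(G \right)} = 5 - \left(G + 1\right) = 5 - \left(1 + G\right) = 4 - G$)
$\left(-2884 + \left(\left(-3 + 2\right) \left(-1\right) + J{\left(2 \right)}\right)^{2}\right) + 1928 = \left(-2884 + \left(\left(-3 + 2\right) \left(-1\right) + \left(4 - 2\right)\right)^{2}\right) + 1928 = \left(-2884 + \left(\left(-1\right) \left(-1\right) + \left(4 - 2\right)\right)^{2}\right) + 1928 = \left(-2884 + \left(1 + 2\right)^{2}\right) + 1928 = \left(-2884 + 3^{2}\right) + 1928 = \left(-2884 + 9\right) + 1928 = -2875 + 1928 = -947$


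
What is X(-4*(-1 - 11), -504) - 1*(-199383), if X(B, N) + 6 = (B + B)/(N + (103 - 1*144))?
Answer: 108660369/545 ≈ 1.9938e+5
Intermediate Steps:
X(B, N) = -6 + 2*B/(-41 + N) (X(B, N) = -6 + (B + B)/(N + (103 - 1*144)) = -6 + (2*B)/(N + (103 - 144)) = -6 + (2*B)/(N - 41) = -6 + (2*B)/(-41 + N) = -6 + 2*B/(-41 + N))
X(-4*(-1 - 11), -504) - 1*(-199383) = 2*(123 - 4*(-1 - 11) - 3*(-504))/(-41 - 504) - 1*(-199383) = 2*(123 - 4*(-12) + 1512)/(-545) + 199383 = 2*(-1/545)*(123 + 48 + 1512) + 199383 = 2*(-1/545)*1683 + 199383 = -3366/545 + 199383 = 108660369/545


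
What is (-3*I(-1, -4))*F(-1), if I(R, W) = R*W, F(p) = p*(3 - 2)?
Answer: 12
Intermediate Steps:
F(p) = p (F(p) = p*1 = p)
(-3*I(-1, -4))*F(-1) = -(-3)*(-4)*(-1) = -3*4*(-1) = -12*(-1) = 12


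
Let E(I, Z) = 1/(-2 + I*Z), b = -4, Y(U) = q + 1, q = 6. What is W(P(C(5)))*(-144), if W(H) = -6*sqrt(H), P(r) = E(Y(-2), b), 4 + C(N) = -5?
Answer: 144*I*sqrt(30)/5 ≈ 157.74*I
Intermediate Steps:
Y(U) = 7 (Y(U) = 6 + 1 = 7)
C(N) = -9 (C(N) = -4 - 5 = -9)
P(r) = -1/30 (P(r) = 1/(-2 + 7*(-4)) = 1/(-2 - 28) = 1/(-30) = -1/30)
W(P(C(5)))*(-144) = -I*sqrt(30)/5*(-144) = 144*I*sqrt(30)/5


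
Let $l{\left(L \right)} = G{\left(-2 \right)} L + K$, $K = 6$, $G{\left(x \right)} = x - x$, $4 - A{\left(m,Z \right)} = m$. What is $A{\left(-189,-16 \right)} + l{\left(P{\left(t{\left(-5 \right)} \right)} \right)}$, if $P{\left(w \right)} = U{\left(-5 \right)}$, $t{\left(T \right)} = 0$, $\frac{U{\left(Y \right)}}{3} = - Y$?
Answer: $199$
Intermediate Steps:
$U{\left(Y \right)} = - 3 Y$ ($U{\left(Y \right)} = 3 \left(- Y\right) = - 3 Y$)
$A{\left(m,Z \right)} = 4 - m$
$G{\left(x \right)} = 0$
$P{\left(w \right)} = 15$ ($P{\left(w \right)} = \left(-3\right) \left(-5\right) = 15$)
$l{\left(L \right)} = 6$ ($l{\left(L \right)} = 0 L + 6 = 0 + 6 = 6$)
$A{\left(-189,-16 \right)} + l{\left(P{\left(t{\left(-5 \right)} \right)} \right)} = \left(4 - -189\right) + 6 = \left(4 + 189\right) + 6 = 193 + 6 = 199$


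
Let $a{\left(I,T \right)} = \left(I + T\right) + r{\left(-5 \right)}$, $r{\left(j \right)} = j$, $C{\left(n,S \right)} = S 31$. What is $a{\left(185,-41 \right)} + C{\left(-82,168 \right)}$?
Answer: $5347$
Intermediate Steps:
$C{\left(n,S \right)} = 31 S$
$a{\left(I,T \right)} = -5 + I + T$ ($a{\left(I,T \right)} = \left(I + T\right) - 5 = -5 + I + T$)
$a{\left(185,-41 \right)} + C{\left(-82,168 \right)} = \left(-5 + 185 - 41\right) + 31 \cdot 168 = 139 + 5208 = 5347$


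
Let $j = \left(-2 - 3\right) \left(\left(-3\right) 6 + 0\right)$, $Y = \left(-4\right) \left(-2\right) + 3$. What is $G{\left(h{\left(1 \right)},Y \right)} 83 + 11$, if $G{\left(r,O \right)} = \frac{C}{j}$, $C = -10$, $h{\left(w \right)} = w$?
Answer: $\frac{16}{9} \approx 1.7778$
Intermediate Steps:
$Y = 11$ ($Y = 8 + 3 = 11$)
$j = 90$ ($j = - 5 \left(-18 + 0\right) = \left(-5\right) \left(-18\right) = 90$)
$G{\left(r,O \right)} = - \frac{1}{9}$ ($G{\left(r,O \right)} = - \frac{10}{90} = \left(-10\right) \frac{1}{90} = - \frac{1}{9}$)
$G{\left(h{\left(1 \right)},Y \right)} 83 + 11 = \left(- \frac{1}{9}\right) 83 + 11 = - \frac{83}{9} + 11 = \frac{16}{9}$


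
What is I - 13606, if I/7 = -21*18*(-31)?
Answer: 68420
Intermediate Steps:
I = 82026 (I = 7*(-21*18*(-31)) = 7*(-378*(-31)) = 7*11718 = 82026)
I - 13606 = 82026 - 13606 = 68420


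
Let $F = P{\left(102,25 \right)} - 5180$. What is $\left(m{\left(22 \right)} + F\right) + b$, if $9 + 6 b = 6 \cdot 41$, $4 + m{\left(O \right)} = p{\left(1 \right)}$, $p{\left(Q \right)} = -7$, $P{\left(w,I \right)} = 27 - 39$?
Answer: $- \frac{10327}{2} \approx -5163.5$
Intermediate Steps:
$P{\left(w,I \right)} = -12$
$m{\left(O \right)} = -11$ ($m{\left(O \right)} = -4 - 7 = -11$)
$F = -5192$ ($F = -12 - 5180 = -5192$)
$b = \frac{79}{2}$ ($b = - \frac{3}{2} + \frac{6 \cdot 41}{6} = - \frac{3}{2} + \frac{1}{6} \cdot 246 = - \frac{3}{2} + 41 = \frac{79}{2} \approx 39.5$)
$\left(m{\left(22 \right)} + F\right) + b = \left(-11 - 5192\right) + \frac{79}{2} = -5203 + \frac{79}{2} = - \frac{10327}{2}$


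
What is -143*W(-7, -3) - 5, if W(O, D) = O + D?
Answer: 1425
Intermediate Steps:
W(O, D) = D + O
-143*W(-7, -3) - 5 = -143*(-3 - 7) - 5 = -143*(-10) - 5 = 1430 - 5 = 1425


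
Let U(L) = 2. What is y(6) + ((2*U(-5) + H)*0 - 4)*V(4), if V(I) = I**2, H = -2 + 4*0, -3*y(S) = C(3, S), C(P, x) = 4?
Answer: -196/3 ≈ -65.333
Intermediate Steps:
y(S) = -4/3 (y(S) = -1/3*4 = -4/3)
H = -2 (H = -2 + 0 = -2)
y(6) + ((2*U(-5) + H)*0 - 4)*V(4) = -4/3 + ((2*2 - 2)*0 - 4)*4**2 = -4/3 + ((4 - 2)*0 - 4)*16 = -4/3 + (2*0 - 4)*16 = -4/3 + (0 - 4)*16 = -4/3 - 4*16 = -4/3 - 64 = -196/3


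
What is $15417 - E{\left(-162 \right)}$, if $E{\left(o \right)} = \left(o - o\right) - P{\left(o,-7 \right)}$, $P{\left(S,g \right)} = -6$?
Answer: $15411$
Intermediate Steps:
$E{\left(o \right)} = 6$ ($E{\left(o \right)} = \left(o - o\right) - -6 = 0 + 6 = 6$)
$15417 - E{\left(-162 \right)} = 15417 - 6 = 15411$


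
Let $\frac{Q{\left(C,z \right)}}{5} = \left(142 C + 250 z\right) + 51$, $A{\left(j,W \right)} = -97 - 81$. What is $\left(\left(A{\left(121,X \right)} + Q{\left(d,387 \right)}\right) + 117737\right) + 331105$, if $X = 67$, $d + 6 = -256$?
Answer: $746649$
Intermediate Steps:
$d = -262$ ($d = -6 - 256 = -262$)
$A{\left(j,W \right)} = -178$
$Q{\left(C,z \right)} = 255 + 710 C + 1250 z$ ($Q{\left(C,z \right)} = 5 \left(\left(142 C + 250 z\right) + 51\right) = 5 \left(51 + 142 C + 250 z\right) = 255 + 710 C + 1250 z$)
$\left(\left(A{\left(121,X \right)} + Q{\left(d,387 \right)}\right) + 117737\right) + 331105 = \left(\left(-178 + \left(255 + 710 \left(-262\right) + 1250 \cdot 387\right)\right) + 117737\right) + 331105 = \left(\left(-178 + \left(255 - 186020 + 483750\right)\right) + 117737\right) + 331105 = \left(\left(-178 + 297985\right) + 117737\right) + 331105 = \left(297807 + 117737\right) + 331105 = 415544 + 331105 = 746649$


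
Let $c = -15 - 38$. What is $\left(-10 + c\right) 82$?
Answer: $-5166$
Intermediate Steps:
$c = -53$
$\left(-10 + c\right) 82 = \left(-10 - 53\right) 82 = \left(-63\right) 82 = -5166$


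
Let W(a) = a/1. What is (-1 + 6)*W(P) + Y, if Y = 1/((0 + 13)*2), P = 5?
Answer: 651/26 ≈ 25.038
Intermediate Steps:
W(a) = a (W(a) = a*1 = a)
Y = 1/26 (Y = (½)/13 = (1/13)*(½) = 1/26 ≈ 0.038462)
(-1 + 6)*W(P) + Y = (-1 + 6)*5 + 1/26 = 5*5 + 1/26 = 25 + 1/26 = 651/26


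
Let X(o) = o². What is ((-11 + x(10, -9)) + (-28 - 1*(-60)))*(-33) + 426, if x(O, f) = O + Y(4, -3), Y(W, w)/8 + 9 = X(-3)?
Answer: -597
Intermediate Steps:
Y(W, w) = 0 (Y(W, w) = -72 + 8*(-3)² = -72 + 8*9 = -72 + 72 = 0)
x(O, f) = O (x(O, f) = O + 0 = O)
((-11 + x(10, -9)) + (-28 - 1*(-60)))*(-33) + 426 = ((-11 + 10) + (-28 - 1*(-60)))*(-33) + 426 = (-1 + (-28 + 60))*(-33) + 426 = (-1 + 32)*(-33) + 426 = 31*(-33) + 426 = -1023 + 426 = -597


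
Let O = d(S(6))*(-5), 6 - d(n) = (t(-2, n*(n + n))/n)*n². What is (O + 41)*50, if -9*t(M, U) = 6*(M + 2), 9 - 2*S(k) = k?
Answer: 550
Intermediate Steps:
S(k) = 9/2 - k/2
t(M, U) = -4/3 - 2*M/3 (t(M, U) = -2*(M + 2)/3 = -2*(2 + M)/3 = -(12 + 6*M)/9 = -4/3 - 2*M/3)
d(n) = 6 (d(n) = 6 - (-4/3 - ⅔*(-2))/n*n² = 6 - (-4/3 + 4/3)/n*n² = 6 - 0/n*n² = 6 - 0*n² = 6 - 1*0 = 6 + 0 = 6)
O = -30 (O = 6*(-5) = -30)
(O + 41)*50 = (-30 + 41)*50 = 11*50 = 550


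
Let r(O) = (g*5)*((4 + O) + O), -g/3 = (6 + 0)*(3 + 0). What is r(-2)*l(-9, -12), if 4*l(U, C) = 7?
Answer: 0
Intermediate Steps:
l(U, C) = 7/4 (l(U, C) = (¼)*7 = 7/4)
g = -54 (g = -3*(6 + 0)*(3 + 0) = -18*3 = -3*18 = -54)
r(O) = -1080 - 540*O (r(O) = (-54*5)*((4 + O) + O) = -270*(4 + 2*O) = -1080 - 540*O)
r(-2)*l(-9, -12) = (-1080 - 540*(-2))*(7/4) = (-1080 + 1080)*(7/4) = 0*(7/4) = 0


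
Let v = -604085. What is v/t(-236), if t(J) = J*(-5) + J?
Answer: -604085/944 ≈ -639.92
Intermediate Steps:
t(J) = -4*J (t(J) = -5*J + J = -4*J)
v/t(-236) = -604085/((-4*(-236))) = -604085/944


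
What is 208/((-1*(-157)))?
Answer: 208/157 ≈ 1.3248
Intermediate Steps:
208/((-1*(-157))) = 208/157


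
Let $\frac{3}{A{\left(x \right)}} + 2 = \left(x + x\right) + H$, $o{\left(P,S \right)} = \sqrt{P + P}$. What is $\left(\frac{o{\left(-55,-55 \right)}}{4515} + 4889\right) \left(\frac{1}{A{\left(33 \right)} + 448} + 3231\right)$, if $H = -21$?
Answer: $\frac{304348659080}{19267} + \frac{12450344 i \sqrt{110}}{17398101} \approx 1.5796 \cdot 10^{7} + 7.5054 i$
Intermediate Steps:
$o{\left(P,S \right)} = \sqrt{2} \sqrt{P}$ ($o{\left(P,S \right)} = \sqrt{2 P} = \sqrt{2} \sqrt{P}$)
$A{\left(x \right)} = \frac{3}{-23 + 2 x}$ ($A{\left(x \right)} = \frac{3}{-2 + \left(\left(x + x\right) - 21\right)} = \frac{3}{-2 + \left(2 x - 21\right)} = \frac{3}{-2 + \left(-21 + 2 x\right)} = \frac{3}{-23 + 2 x}$)
$\left(\frac{o{\left(-55,-55 \right)}}{4515} + 4889\right) \left(\frac{1}{A{\left(33 \right)} + 448} + 3231\right) = \left(\frac{\sqrt{2} \sqrt{-55}}{4515} + 4889\right) \left(\frac{1}{\frac{3}{-23 + 2 \cdot 33} + 448} + 3231\right) = \left(\sqrt{2} i \sqrt{55} \cdot \frac{1}{4515} + 4889\right) \left(\frac{1}{\frac{3}{-23 + 66} + 448} + 3231\right) = \left(i \sqrt{110} \cdot \frac{1}{4515} + 4889\right) \left(\frac{1}{\frac{3}{43} + 448} + 3231\right) = \left(\frac{i \sqrt{110}}{4515} + 4889\right) \left(\frac{1}{3 \cdot \frac{1}{43} + 448} + 3231\right) = \left(4889 + \frac{i \sqrt{110}}{4515}\right) \left(\frac{1}{\frac{3}{43} + 448} + 3231\right) = \left(4889 + \frac{i \sqrt{110}}{4515}\right) \left(\frac{1}{\frac{19267}{43}} + 3231\right) = \left(4889 + \frac{i \sqrt{110}}{4515}\right) \left(\frac{43}{19267} + 3231\right) = \left(4889 + \frac{i \sqrt{110}}{4515}\right) \frac{62251720}{19267} = \frac{304348659080}{19267} + \frac{12450344 i \sqrt{110}}{17398101}$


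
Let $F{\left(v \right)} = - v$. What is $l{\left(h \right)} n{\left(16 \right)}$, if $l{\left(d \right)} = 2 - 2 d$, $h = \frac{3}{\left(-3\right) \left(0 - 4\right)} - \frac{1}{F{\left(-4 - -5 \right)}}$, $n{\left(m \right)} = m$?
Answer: $-8$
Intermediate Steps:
$h = \frac{5}{4}$ ($h = \frac{3}{\left(-3\right) \left(0 - 4\right)} - \frac{1}{\left(-1\right) \left(-4 - -5\right)} = \frac{3}{\left(-3\right) \left(-4\right)} - \frac{1}{\left(-1\right) \left(-4 + 5\right)} = \frac{3}{12} - \frac{1}{\left(-1\right) 1} = 3 \cdot \frac{1}{12} - \frac{1}{-1} = \frac{1}{4} - -1 = \frac{1}{4} + 1 = \frac{5}{4} \approx 1.25$)
$l{\left(h \right)} n{\left(16 \right)} = \left(2 - \frac{5}{2}\right) 16 = \left(- \frac{1}{2}\right) 16 = -8$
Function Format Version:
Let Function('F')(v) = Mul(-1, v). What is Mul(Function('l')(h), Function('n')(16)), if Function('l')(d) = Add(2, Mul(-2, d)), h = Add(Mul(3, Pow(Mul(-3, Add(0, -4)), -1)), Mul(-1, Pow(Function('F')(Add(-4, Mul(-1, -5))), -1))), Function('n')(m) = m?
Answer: -8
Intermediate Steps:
h = Rational(5, 4) (h = Add(Mul(3, Pow(Mul(-3, Add(0, -4)), -1)), Mul(-1, Pow(Mul(-1, Add(-4, Mul(-1, -5))), -1))) = Add(Mul(3, Pow(Mul(-3, -4), -1)), Mul(-1, Pow(Mul(-1, Add(-4, 5)), -1))) = Add(Mul(3, Pow(12, -1)), Mul(-1, Pow(Mul(-1, 1), -1))) = Add(Mul(3, Rational(1, 12)), Mul(-1, Pow(-1, -1))) = Add(Rational(1, 4), Mul(-1, -1)) = Add(Rational(1, 4), 1) = Rational(5, 4) ≈ 1.2500)
Mul(Function('l')(h), Function('n')(16)) = Mul(Add(2, Mul(-2, Rational(5, 4))), 16) = Mul(Add(2, Rational(-5, 2)), 16) = Mul(Rational(-1, 2), 16) = -8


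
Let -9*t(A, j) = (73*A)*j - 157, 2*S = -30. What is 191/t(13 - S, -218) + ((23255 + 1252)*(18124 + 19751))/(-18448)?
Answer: -137915120059671/2741059184 ≈ -50315.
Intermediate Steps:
S = -15 (S = (½)*(-30) = -15)
t(A, j) = 157/9 - 73*A*j/9 (t(A, j) = -((73*A)*j - 157)/9 = -(73*A*j - 157)/9 = -(-157 + 73*A*j)/9 = 157/9 - 73*A*j/9)
191/t(13 - S, -218) + ((23255 + 1252)*(18124 + 19751))/(-18448) = 191/(157/9 - 73/9*(13 - 1*(-15))*(-218)) + ((23255 + 1252)*(18124 + 19751))/(-18448) = 191/(157/9 - 73/9*(13 + 15)*(-218)) + (24507*37875)*(-1/18448) = 191/(157/9 - 73/9*28*(-218)) + 928202625*(-1/18448) = 191/(157/9 + 445592/9) - 928202625/18448 = 191/(148583/3) - 928202625/18448 = 191*(3/148583) - 928202625/18448 = 573/148583 - 928202625/18448 = -137915120059671/2741059184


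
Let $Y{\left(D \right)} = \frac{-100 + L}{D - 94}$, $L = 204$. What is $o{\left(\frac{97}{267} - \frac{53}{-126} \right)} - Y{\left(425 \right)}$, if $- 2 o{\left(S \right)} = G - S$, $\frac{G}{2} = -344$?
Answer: $\frac{2554319101}{7423668} \approx 344.08$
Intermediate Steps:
$G = -688$ ($G = 2 \left(-344\right) = -688$)
$Y{\left(D \right)} = \frac{104}{-94 + D}$ ($Y{\left(D \right)} = \frac{-100 + 204}{D - 94} = \frac{104}{-94 + D}$)
$o{\left(S \right)} = 344 + \frac{S}{2}$ ($o{\left(S \right)} = - \frac{-688 - S}{2} = 344 + \frac{S}{2}$)
$o{\left(\frac{97}{267} - \frac{53}{-126} \right)} - Y{\left(425 \right)} = \left(344 + \frac{\frac{97}{267} - \frac{53}{-126}}{2}\right) - \frac{104}{-94 + 425} = \left(344 + \frac{97 \cdot \frac{1}{267} - - \frac{53}{126}}{2}\right) - \frac{104}{331} = \left(344 + \frac{\frac{97}{267} + \frac{53}{126}}{2}\right) - 104 \cdot \frac{1}{331} = \left(344 + \frac{1}{2} \cdot \frac{8791}{11214}\right) - \frac{104}{331} = \left(344 + \frac{8791}{22428}\right) - \frac{104}{331} = \frac{7724023}{22428} - \frac{104}{331} = \frac{2554319101}{7423668}$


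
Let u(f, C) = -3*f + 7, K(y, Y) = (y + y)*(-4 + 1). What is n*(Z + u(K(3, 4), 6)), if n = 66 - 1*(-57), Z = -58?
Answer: 369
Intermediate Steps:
n = 123 (n = 66 + 57 = 123)
K(y, Y) = -6*y (K(y, Y) = (2*y)*(-3) = -6*y)
u(f, C) = 7 - 3*f
n*(Z + u(K(3, 4), 6)) = 123*(-58 + (7 - (-18)*3)) = 123*(-58 + (7 - 3*(-18))) = 123*(-58 + (7 + 54)) = 123*(-58 + 61) = 123*3 = 369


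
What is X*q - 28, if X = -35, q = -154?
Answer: 5362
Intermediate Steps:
X*q - 28 = -35*(-154) - 28 = 5390 - 28 = 5362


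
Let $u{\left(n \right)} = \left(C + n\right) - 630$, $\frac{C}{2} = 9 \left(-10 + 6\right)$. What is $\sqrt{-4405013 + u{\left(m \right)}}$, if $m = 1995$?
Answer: $2 i \sqrt{1100930} \approx 2098.5 i$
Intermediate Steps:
$C = -72$ ($C = 2 \cdot 9 \left(-10 + 6\right) = 2 \cdot 9 \left(-4\right) = 2 \left(-36\right) = -72$)
$u{\left(n \right)} = -702 + n$ ($u{\left(n \right)} = \left(-72 + n\right) - 630 = -702 + n$)
$\sqrt{-4405013 + u{\left(m \right)}} = \sqrt{-4405013 + \left(-702 + 1995\right)} = \sqrt{-4405013 + 1293} = \sqrt{-4403720} = 2 i \sqrt{1100930}$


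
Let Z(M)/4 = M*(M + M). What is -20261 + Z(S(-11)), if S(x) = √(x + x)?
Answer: -20437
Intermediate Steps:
S(x) = √2*√x (S(x) = √(2*x) = √2*√x)
Z(M) = 8*M² (Z(M) = 4*(M*(M + M)) = 4*(M*(2*M)) = 4*(2*M²) = 8*M²)
-20261 + Z(S(-11)) = -20261 + 8*(√2*√(-11))² = -20261 + 8*(√2*(I*√11))² = -20261 + 8*(I*√22)² = -20261 + 8*(-22) = -20261 - 176 = -20437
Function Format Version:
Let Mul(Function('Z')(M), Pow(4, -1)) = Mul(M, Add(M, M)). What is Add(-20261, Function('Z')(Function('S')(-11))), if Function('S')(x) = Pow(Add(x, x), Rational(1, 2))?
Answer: -20437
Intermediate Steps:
Function('S')(x) = Mul(Pow(2, Rational(1, 2)), Pow(x, Rational(1, 2))) (Function('S')(x) = Pow(Mul(2, x), Rational(1, 2)) = Mul(Pow(2, Rational(1, 2)), Pow(x, Rational(1, 2))))
Function('Z')(M) = Mul(8, Pow(M, 2)) (Function('Z')(M) = Mul(4, Mul(M, Add(M, M))) = Mul(4, Mul(M, Mul(2, M))) = Mul(4, Mul(2, Pow(M, 2))) = Mul(8, Pow(M, 2)))
Add(-20261, Function('Z')(Function('S')(-11))) = Add(-20261, Mul(8, Pow(Mul(Pow(2, Rational(1, 2)), Pow(-11, Rational(1, 2))), 2))) = Add(-20261, Mul(8, Pow(Mul(Pow(2, Rational(1, 2)), Mul(I, Pow(11, Rational(1, 2)))), 2))) = Add(-20261, Mul(8, Pow(Mul(I, Pow(22, Rational(1, 2))), 2))) = Add(-20261, Mul(8, -22)) = Add(-20261, -176) = -20437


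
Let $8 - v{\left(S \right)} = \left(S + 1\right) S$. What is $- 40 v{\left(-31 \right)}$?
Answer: $36880$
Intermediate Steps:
$v{\left(S \right)} = 8 - S \left(1 + S\right)$ ($v{\left(S \right)} = 8 - \left(S + 1\right) S = 8 - \left(1 + S\right) S = 8 - S \left(1 + S\right)$)
$- 40 v{\left(-31 \right)} = - 40 \left(8 - -31 - \left(-31\right)^{2}\right) = - 40 \left(8 + 31 - 961\right) = \left(-40\right) \left(-922\right) = 36880$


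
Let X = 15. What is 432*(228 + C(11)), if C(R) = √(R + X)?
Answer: 98496 + 432*√26 ≈ 1.0070e+5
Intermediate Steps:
C(R) = √(15 + R) (C(R) = √(R + 15) = √(15 + R))
432*(228 + C(11)) = 432*(228 + √(15 + 11)) = 432*(228 + √26) = 98496 + 432*√26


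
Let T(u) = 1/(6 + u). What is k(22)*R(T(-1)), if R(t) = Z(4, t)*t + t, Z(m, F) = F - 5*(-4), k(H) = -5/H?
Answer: -53/55 ≈ -0.96364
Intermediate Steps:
Z(m, F) = 20 + F (Z(m, F) = F + 20 = 20 + F)
R(t) = t + t*(20 + t) (R(t) = (20 + t)*t + t = t*(20 + t) + t = t + t*(20 + t))
k(22)*R(T(-1)) = (-5/22)*((21 + 1/(6 - 1))/(6 - 1)) = (-5*1/22)*((21 + 1/5)/5) = -(21 + ⅕)/22 = -106/(22*5) = -5/22*106/25 = -53/55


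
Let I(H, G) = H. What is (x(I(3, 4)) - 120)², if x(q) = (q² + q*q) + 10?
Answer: 8464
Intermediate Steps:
x(q) = 10 + 2*q² (x(q) = (q² + q²) + 10 = 2*q² + 10 = 10 + 2*q²)
(x(I(3, 4)) - 120)² = ((10 + 2*3²) - 120)² = ((10 + 2*9) - 120)² = ((10 + 18) - 120)² = (28 - 120)² = (-92)² = 8464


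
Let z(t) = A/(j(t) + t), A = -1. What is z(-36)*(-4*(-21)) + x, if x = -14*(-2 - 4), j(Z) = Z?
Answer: 511/6 ≈ 85.167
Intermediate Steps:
z(t) = -1/(2*t) (z(t) = -1/(t + t) = -1/(2*t))
x = 84 (x = -14*(-6) = 84)
z(-36)*(-4*(-21)) + x = (-1/2/(-36))*(-4*(-21)) + 84 = -1/2*(-1/36)*84 + 84 = (1/72)*84 + 84 = 7/6 + 84 = 511/6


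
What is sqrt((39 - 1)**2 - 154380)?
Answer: 2*I*sqrt(38234) ≈ 391.07*I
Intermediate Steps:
sqrt((39 - 1)**2 - 154380) = sqrt(38**2 - 154380) = sqrt(1444 - 154380) = sqrt(-152936) = 2*I*sqrt(38234)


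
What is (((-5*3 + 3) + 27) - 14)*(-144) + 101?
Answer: -43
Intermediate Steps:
(((-5*3 + 3) + 27) - 14)*(-144) + 101 = (((-15 + 3) + 27) - 14)*(-144) + 101 = ((-12 + 27) - 14)*(-144) + 101 = (15 - 14)*(-144) + 101 = 1*(-144) + 101 = -144 + 101 = -43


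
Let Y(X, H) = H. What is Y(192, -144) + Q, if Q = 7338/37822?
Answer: -2719515/18911 ≈ -143.81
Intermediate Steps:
Q = 3669/18911 (Q = 7338*(1/37822) = 3669/18911 ≈ 0.19401)
Y(192, -144) + Q = -144 + 3669/18911 = -2719515/18911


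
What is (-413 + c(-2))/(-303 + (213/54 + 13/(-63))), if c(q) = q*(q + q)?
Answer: 17010/12569 ≈ 1.3533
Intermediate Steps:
c(q) = 2*q**2 (c(q) = q*(2*q) = 2*q**2)
(-413 + c(-2))/(-303 + (213/54 + 13/(-63))) = (-413 + 2*(-2)**2)/(-303 + (213/54 + 13/(-63))) = (-413 + 2*4)/(-303 + (213*(1/54) + 13*(-1/63))) = (-413 + 8)/(-303 + (71/18 - 13/63)) = -405/(-303 + 157/42) = -405/(-12569/42) = -405*(-42/12569) = 17010/12569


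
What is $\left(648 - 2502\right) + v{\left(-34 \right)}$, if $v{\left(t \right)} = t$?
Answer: $-1888$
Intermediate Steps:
$\left(648 - 2502\right) + v{\left(-34 \right)} = \left(648 - 2502\right) - 34 = -1854 - 34 = -1888$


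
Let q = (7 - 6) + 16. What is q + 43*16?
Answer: 705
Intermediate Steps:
q = 17 (q = 1 + 16 = 17)
q + 43*16 = 17 + 43*16 = 17 + 688 = 705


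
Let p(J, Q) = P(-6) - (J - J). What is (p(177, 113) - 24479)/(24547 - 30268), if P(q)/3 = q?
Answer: 24497/5721 ≈ 4.2819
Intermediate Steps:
P(q) = 3*q
p(J, Q) = -18 (p(J, Q) = 3*(-6) - (J - J) = -18 - 1*0 = -18 + 0 = -18)
(p(177, 113) - 24479)/(24547 - 30268) = (-18 - 24479)/(24547 - 30268) = -24497/(-5721) = -24497*(-1/5721) = 24497/5721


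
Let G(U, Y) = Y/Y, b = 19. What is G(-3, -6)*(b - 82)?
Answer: -63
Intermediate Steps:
G(U, Y) = 1
G(-3, -6)*(b - 82) = 1*(19 - 82) = 1*(-63) = -63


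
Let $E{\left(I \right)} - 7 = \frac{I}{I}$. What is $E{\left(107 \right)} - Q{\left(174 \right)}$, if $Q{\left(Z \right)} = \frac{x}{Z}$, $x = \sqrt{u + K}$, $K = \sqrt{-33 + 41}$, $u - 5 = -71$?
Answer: $8 - \frac{\sqrt{-66 + 2 \sqrt{2}}}{174} \approx 8.0 - 0.045678 i$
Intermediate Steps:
$u = -66$ ($u = 5 - 71 = -66$)
$K = 2 \sqrt{2}$ ($K = \sqrt{8} = 2 \sqrt{2} \approx 2.8284$)
$x = \sqrt{-66 + 2 \sqrt{2}} \approx 7.9481 i$
$E{\left(I \right)} = 8$ ($E{\left(I \right)} = 7 + \frac{I}{I} = 7 + 1 = 8$)
$Q{\left(Z \right)} = \frac{\sqrt{-66 + 2 \sqrt{2}}}{Z}$
$E{\left(107 \right)} - Q{\left(174 \right)} = 8 - \frac{\sqrt{-66 + 2 \sqrt{2}}}{174}$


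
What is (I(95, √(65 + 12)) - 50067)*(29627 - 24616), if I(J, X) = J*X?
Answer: -250885737 + 476045*√77 ≈ -2.4671e+8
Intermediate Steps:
(I(95, √(65 + 12)) - 50067)*(29627 - 24616) = (95*√(65 + 12) - 50067)*(29627 - 24616) = (95*√77 - 50067)*5011 = (-50067 + 95*√77)*5011 = -250885737 + 476045*√77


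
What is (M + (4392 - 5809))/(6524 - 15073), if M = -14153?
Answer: 15570/8549 ≈ 1.8213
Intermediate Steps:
(M + (4392 - 5809))/(6524 - 15073) = (-14153 + (4392 - 5809))/(6524 - 15073) = (-14153 - 1417)/(-8549) = -15570*(-1/8549) = 15570/8549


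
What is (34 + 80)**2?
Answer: 12996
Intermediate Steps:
(34 + 80)**2 = 114**2 = 12996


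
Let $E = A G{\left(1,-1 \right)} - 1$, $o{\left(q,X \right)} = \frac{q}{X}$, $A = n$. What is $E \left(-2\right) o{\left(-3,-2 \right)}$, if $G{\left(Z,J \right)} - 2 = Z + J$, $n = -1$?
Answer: $9$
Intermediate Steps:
$A = -1$
$G{\left(Z,J \right)} = 2 + J + Z$ ($G{\left(Z,J \right)} = 2 + \left(Z + J\right) = 2 + \left(J + Z\right) = 2 + J + Z$)
$E = -3$ ($E = - (2 - 1 + 1) - 1 = \left(-1\right) 2 - 1 = -2 - 1 = -3$)
$E \left(-2\right) o{\left(-3,-2 \right)} = \left(-3\right) \left(-2\right) \left(- \frac{3}{-2}\right) = 6 \left(\left(-3\right) \left(- \frac{1}{2}\right)\right) = 6 \cdot \frac{3}{2} = 9$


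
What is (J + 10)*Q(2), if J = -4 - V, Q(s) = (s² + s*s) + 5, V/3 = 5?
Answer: -117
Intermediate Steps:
V = 15 (V = 3*5 = 15)
Q(s) = 5 + 2*s² (Q(s) = (s² + s²) + 5 = 2*s² + 5 = 5 + 2*s²)
J = -19 (J = -4 - 1*15 = -4 - 15 = -19)
(J + 10)*Q(2) = (-19 + 10)*(5 + 2*2²) = -9*(5 + 2*4) = -9*(5 + 8) = -9*13 = -117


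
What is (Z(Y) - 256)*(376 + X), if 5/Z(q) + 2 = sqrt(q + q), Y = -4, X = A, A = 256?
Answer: -486956/3 - 1580*I*sqrt(2)/3 ≈ -1.6232e+5 - 744.82*I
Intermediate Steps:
X = 256
Z(q) = 5/(-2 + sqrt(2)*sqrt(q)) (Z(q) = 5/(-2 + sqrt(q + q)) = 5/(-2 + sqrt(2*q)) = 5/(-2 + sqrt(2)*sqrt(q)))
(Z(Y) - 256)*(376 + X) = (5/(-2 + sqrt(2)*sqrt(-4)) - 256)*(376 + 256) = (5/(-2 + sqrt(2)*(2*I)) - 256)*632 = (5/(-2 + 2*I*sqrt(2)) - 256)*632 = (-256 + 5/(-2 + 2*I*sqrt(2)))*632 = -161792 + 3160/(-2 + 2*I*sqrt(2))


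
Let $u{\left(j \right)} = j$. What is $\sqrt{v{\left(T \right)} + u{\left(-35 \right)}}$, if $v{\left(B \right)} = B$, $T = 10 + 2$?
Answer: $i \sqrt{23} \approx 4.7958 i$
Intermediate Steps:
$T = 12$
$\sqrt{v{\left(T \right)} + u{\left(-35 \right)}} = \sqrt{12 - 35} = \sqrt{-23} = i \sqrt{23}$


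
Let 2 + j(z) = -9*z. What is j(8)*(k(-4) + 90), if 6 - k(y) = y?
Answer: -7400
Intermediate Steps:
k(y) = 6 - y
j(z) = -2 - 9*z
j(8)*(k(-4) + 90) = (-2 - 9*8)*((6 - 1*(-4)) + 90) = (-2 - 72)*((6 + 4) + 90) = -74*(10 + 90) = -74*100 = -7400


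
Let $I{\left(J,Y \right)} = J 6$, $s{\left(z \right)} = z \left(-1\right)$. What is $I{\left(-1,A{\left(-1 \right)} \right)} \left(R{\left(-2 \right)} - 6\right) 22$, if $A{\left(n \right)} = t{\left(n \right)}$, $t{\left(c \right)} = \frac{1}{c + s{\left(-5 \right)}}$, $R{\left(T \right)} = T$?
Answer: $1056$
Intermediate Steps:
$s{\left(z \right)} = - z$
$t{\left(c \right)} = \frac{1}{5 + c}$ ($t{\left(c \right)} = \frac{1}{c - -5} = \frac{1}{c + 5} = \frac{1}{5 + c}$)
$A{\left(n \right)} = \frac{1}{5 + n}$
$I{\left(J,Y \right)} = 6 J$
$I{\left(-1,A{\left(-1 \right)} \right)} \left(R{\left(-2 \right)} - 6\right) 22 = 6 \left(-1\right) \left(-2 - 6\right) 22 = - 6 \left(-2 - 6\right) 22 = \left(-6\right) \left(-8\right) 22 = 48 \cdot 22 = 1056$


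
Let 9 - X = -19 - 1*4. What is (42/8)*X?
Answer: 168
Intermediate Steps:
X = 32 (X = 9 - (-19 - 1*4) = 9 - (-19 - 4) = 9 - 1*(-23) = 9 + 23 = 32)
(42/8)*X = (42/8)*32 = (42*(⅛))*32 = (21/4)*32 = 168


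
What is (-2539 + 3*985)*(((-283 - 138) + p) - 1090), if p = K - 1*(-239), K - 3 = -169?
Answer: -598208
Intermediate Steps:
K = -166 (K = 3 - 169 = -166)
p = 73 (p = -166 - 1*(-239) = -166 + 239 = 73)
(-2539 + 3*985)*(((-283 - 138) + p) - 1090) = (-2539 + 3*985)*(((-283 - 138) + 73) - 1090) = (-2539 + 2955)*((-421 + 73) - 1090) = 416*(-348 - 1090) = 416*(-1438) = -598208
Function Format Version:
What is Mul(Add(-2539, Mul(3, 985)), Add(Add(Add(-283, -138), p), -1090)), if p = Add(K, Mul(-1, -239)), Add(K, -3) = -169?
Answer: -598208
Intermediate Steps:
K = -166 (K = Add(3, -169) = -166)
p = 73 (p = Add(-166, Mul(-1, -239)) = Add(-166, 239) = 73)
Mul(Add(-2539, Mul(3, 985)), Add(Add(Add(-283, -138), p), -1090)) = Mul(Add(-2539, Mul(3, 985)), Add(Add(Add(-283, -138), 73), -1090)) = Mul(Add(-2539, 2955), Add(Add(-421, 73), -1090)) = Mul(416, Add(-348, -1090)) = Mul(416, -1438) = -598208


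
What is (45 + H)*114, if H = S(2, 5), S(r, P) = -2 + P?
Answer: 5472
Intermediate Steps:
H = 3 (H = -2 + 5 = 3)
(45 + H)*114 = (45 + 3)*114 = 48*114 = 5472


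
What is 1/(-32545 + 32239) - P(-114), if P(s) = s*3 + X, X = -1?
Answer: 104957/306 ≈ 343.00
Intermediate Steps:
P(s) = -1 + 3*s (P(s) = s*3 - 1 = 3*s - 1 = -1 + 3*s)
1/(-32545 + 32239) - P(-114) = 1/(-32545 + 32239) - (-1 + 3*(-114)) = 1/(-306) - (-1 - 342) = -1/306 - 1*(-343) = -1/306 + 343 = 104957/306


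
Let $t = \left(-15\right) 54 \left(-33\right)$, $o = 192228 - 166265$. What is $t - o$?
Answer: $767$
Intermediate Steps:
$o = 25963$
$t = 26730$ ($t = \left(-810\right) \left(-33\right) = 26730$)
$t - o = 26730 - 25963 = 767$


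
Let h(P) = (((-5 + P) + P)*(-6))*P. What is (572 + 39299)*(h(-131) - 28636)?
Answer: -9509153758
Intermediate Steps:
h(P) = P*(30 - 12*P) (h(P) = ((-5 + 2*P)*(-6))*P = (30 - 12*P)*P = P*(30 - 12*P))
(572 + 39299)*(h(-131) - 28636) = (572 + 39299)*(6*(-131)*(5 - 2*(-131)) - 28636) = 39871*(6*(-131)*(5 + 262) - 28636) = 39871*(6*(-131)*267 - 28636) = 39871*(-209862 - 28636) = 39871*(-238498) = -9509153758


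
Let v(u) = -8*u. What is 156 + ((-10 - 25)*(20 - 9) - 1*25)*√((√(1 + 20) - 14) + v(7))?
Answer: 156 - 410*√(-70 + √21) ≈ 156.0 - 3316.1*I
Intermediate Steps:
156 + ((-10 - 25)*(20 - 9) - 1*25)*√((√(1 + 20) - 14) + v(7)) = 156 + ((-10 - 25)*(20 - 9) - 1*25)*√((√(1 + 20) - 14) - 8*7) = 156 + (-35*11 - 25)*√((√21 - 14) - 56) = 156 + (-385 - 25)*√((-14 + √21) - 56) = 156 - 410*√(-70 + √21)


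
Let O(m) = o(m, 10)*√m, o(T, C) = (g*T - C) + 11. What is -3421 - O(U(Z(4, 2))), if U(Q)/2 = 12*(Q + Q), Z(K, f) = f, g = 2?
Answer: -3421 - 772*√6 ≈ -5312.0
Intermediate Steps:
o(T, C) = 11 - C + 2*T (o(T, C) = (2*T - C) + 11 = (-C + 2*T) + 11 = 11 - C + 2*T)
U(Q) = 48*Q (U(Q) = 2*(12*(Q + Q)) = 2*(12*(2*Q)) = 2*(24*Q) = 48*Q)
O(m) = √m*(1 + 2*m) (O(m) = (11 - 1*10 + 2*m)*√m = (11 - 10 + 2*m)*√m = (1 + 2*m)*√m = √m*(1 + 2*m))
-3421 - O(U(Z(4, 2))) = -3421 - √(48*2)*(1 + 2*(48*2)) = -3421 - √96*(1 + 2*96) = -3421 - 4*√6*(1 + 192) = -3421 - 4*√6*193 = -3421 - 772*√6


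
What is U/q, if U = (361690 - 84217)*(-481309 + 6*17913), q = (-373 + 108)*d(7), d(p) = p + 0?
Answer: 14818287009/265 ≈ 5.5918e+7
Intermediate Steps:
d(p) = p
q = -1855 (q = (-373 + 108)*7 = -265*7 = -1855)
U = -103728009063 (U = 277473*(-481309 + 107478) = 277473*(-373831) = -103728009063)
U/q = -103728009063/(-1855) = -103728009063*(-1/1855) = 14818287009/265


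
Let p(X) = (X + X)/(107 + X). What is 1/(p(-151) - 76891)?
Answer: -22/1691451 ≈ -1.3007e-5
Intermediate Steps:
p(X) = 2*X/(107 + X) (p(X) = (2*X)/(107 + X) = 2*X/(107 + X))
1/(p(-151) - 76891) = 1/(2*(-151)/(107 - 151) - 76891) = 1/(2*(-151)/(-44) - 76891) = 1/(2*(-151)*(-1/44) - 76891) = 1/(151/22 - 76891) = 1/(-1691451/22) = -22/1691451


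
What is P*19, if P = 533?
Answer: 10127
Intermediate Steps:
P*19 = 533*19 = 10127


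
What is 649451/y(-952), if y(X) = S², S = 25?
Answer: 649451/625 ≈ 1039.1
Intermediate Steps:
y(X) = 625 (y(X) = 25² = 625)
649451/y(-952) = 649451/625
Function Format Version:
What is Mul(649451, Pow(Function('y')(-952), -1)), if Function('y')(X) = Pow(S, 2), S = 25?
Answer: Rational(649451, 625) ≈ 1039.1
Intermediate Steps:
Function('y')(X) = 625 (Function('y')(X) = Pow(25, 2) = 625)
Mul(649451, Pow(Function('y')(-952), -1)) = Mul(649451, Pow(625, -1)) = Mul(649451, Rational(1, 625)) = Rational(649451, 625)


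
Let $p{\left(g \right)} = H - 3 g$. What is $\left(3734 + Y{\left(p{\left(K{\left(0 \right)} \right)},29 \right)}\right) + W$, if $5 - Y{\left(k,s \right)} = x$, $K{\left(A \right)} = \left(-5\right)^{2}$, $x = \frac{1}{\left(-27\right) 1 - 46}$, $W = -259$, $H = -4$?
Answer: $\frac{254041}{73} \approx 3480.0$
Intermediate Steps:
$x = - \frac{1}{73}$ ($x = \frac{1}{-27 - 46} = \frac{1}{-73} = - \frac{1}{73} \approx -0.013699$)
$K{\left(A \right)} = 25$
$p{\left(g \right)} = -4 - 3 g$
$Y{\left(k,s \right)} = \frac{366}{73}$ ($Y{\left(k,s \right)} = 5 - - \frac{1}{73} = 5 + \frac{1}{73} = \frac{366}{73}$)
$\left(3734 + Y{\left(p{\left(K{\left(0 \right)} \right)},29 \right)}\right) + W = \left(3734 + \frac{366}{73}\right) - 259 = \frac{272948}{73} - 259 = \frac{254041}{73}$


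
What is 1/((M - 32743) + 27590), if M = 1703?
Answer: -1/3450 ≈ -0.00028986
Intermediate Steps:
1/((M - 32743) + 27590) = 1/((1703 - 32743) + 27590) = 1/(-31040 + 27590) = 1/(-3450) = -1/3450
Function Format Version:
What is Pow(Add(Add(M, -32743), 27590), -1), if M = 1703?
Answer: Rational(-1, 3450) ≈ -0.00028986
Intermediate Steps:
Pow(Add(Add(M, -32743), 27590), -1) = Pow(Add(Add(1703, -32743), 27590), -1) = Pow(Add(-31040, 27590), -1) = Pow(-3450, -1) = Rational(-1, 3450)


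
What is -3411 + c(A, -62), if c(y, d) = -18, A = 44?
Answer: -3429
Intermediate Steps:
-3411 + c(A, -62) = -3411 - 18 = -3429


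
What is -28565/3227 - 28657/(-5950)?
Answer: -1581339/391850 ≈ -4.0356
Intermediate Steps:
-28565/3227 - 28657/(-5950) = -28565*1/3227 - 28657*(-1/5950) = -28565/3227 + 28657/5950 = -1581339/391850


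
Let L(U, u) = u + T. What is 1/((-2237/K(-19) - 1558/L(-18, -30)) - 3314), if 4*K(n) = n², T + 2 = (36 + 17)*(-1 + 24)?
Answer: -428507/1431255912 ≈ -0.00029939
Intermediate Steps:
T = 1217 (T = -2 + (36 + 17)*(-1 + 24) = -2 + 53*23 = -2 + 1219 = 1217)
L(U, u) = 1217 + u (L(U, u) = u + 1217 = 1217 + u)
K(n) = n²/4
1/((-2237/K(-19) - 1558/L(-18, -30)) - 3314) = 1/((-2237/((¼)*(-19)²) - 1558/(1217 - 30)) - 3314) = 1/((-2237/((¼)*361) - 1558/1187) - 3314) = 1/((-2237/361/4 - 1558*1/1187) - 3314) = 1/((-2237*4/361 - 1558/1187) - 3314) = 1/((-8948/361 - 1558/1187) - 3314) = 1/(-11183714/428507 - 3314) = 1/(-1431255912/428507) = -428507/1431255912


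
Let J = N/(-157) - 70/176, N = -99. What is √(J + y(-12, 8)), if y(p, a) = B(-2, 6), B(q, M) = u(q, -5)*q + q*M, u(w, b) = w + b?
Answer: √106552446/6908 ≈ 1.4943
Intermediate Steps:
u(w, b) = b + w
J = 3217/13816 (J = -99/(-157) - 70/176 = -99*(-1/157) - 70*1/176 = 99/157 - 35/88 = 3217/13816 ≈ 0.23285)
B(q, M) = M*q + q*(-5 + q) (B(q, M) = (-5 + q)*q + q*M = q*(-5 + q) + M*q = M*q + q*(-5 + q))
y(p, a) = 2 (y(p, a) = -2*(-5 + 6 - 2) = -2*(-1) = 2)
√(J + y(-12, 8)) = √(3217/13816 + 2) = √(30849/13816) = √106552446/6908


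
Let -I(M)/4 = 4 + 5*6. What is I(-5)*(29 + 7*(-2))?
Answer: -2040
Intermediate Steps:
I(M) = -136 (I(M) = -4*(4 + 5*6) = -4*(4 + 30) = -4*34 = -136)
I(-5)*(29 + 7*(-2)) = -136*(29 + 7*(-2)) = -136*(29 - 14) = -136*15 = -2040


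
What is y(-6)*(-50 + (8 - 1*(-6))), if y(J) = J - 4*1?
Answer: 360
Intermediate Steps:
y(J) = -4 + J (y(J) = J - 4 = -4 + J)
y(-6)*(-50 + (8 - 1*(-6))) = (-4 - 6)*(-50 + (8 - 1*(-6))) = -10*(-50 + (8 + 6)) = -10*(-50 + 14) = -10*(-36) = 360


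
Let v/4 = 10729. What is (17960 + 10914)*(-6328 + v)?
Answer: 1056441912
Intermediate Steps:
v = 42916 (v = 4*10729 = 42916)
(17960 + 10914)*(-6328 + v) = (17960 + 10914)*(-6328 + 42916) = 28874*36588 = 1056441912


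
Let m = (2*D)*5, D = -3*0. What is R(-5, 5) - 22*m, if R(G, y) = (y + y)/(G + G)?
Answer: -1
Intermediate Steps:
D = 0
m = 0 (m = (2*0)*5 = 0*5 = 0)
R(G, y) = y/G (R(G, y) = (2*y)/((2*G)) = (2*y)*(1/(2*G)) = y/G)
R(-5, 5) - 22*m = 5/(-5) - 22*0 = 5*(-⅕) + 0 = -1 + 0 = -1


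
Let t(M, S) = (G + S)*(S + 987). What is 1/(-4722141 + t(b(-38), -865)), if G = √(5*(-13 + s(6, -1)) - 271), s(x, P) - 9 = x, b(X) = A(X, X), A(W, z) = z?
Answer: -4827671/23306411168965 - 366*I*√29/23306411168965 ≈ -2.0714e-7 - 8.4568e-11*I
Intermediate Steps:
b(X) = X
s(x, P) = 9 + x
G = 3*I*√29 (G = √(5*(-13 + (9 + 6)) - 271) = √(5*(-13 + 15) - 271) = √(5*2 - 271) = √(10 - 271) = √(-261) = 3*I*√29 ≈ 16.155*I)
t(M, S) = (987 + S)*(S + 3*I*√29) (t(M, S) = (3*I*√29 + S)*(S + 987) = (S + 3*I*√29)*(987 + S) = (987 + S)*(S + 3*I*√29))
1/(-4722141 + t(b(-38), -865)) = 1/(-4722141 + ((-865)² + 987*(-865) + 2961*I*√29 + 3*I*(-865)*√29)) = 1/(-4722141 + (748225 - 853755 + 2961*I*√29 - 2595*I*√29)) = 1/(-4722141 + (-105530 + 366*I*√29)) = 1/(-4827671 + 366*I*√29)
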